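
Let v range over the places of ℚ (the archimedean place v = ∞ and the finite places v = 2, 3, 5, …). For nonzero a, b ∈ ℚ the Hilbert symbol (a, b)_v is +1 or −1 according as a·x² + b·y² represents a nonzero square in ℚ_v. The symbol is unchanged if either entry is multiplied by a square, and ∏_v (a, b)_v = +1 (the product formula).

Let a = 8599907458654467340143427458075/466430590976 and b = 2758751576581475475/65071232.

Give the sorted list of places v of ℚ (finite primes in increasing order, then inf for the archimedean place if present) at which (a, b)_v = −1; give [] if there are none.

(a, b) ≡ (2618, 182) mod (ℚ^×)²; places V = {2, 3, 5, 7, 11, 13, 17, 19, 23, 29, 31, ∞}.
(a,b)_11: α=11, u≡8; β=6, v≡10 (mod 11); (8|11)=-1, (10|11)=-1; sign (−1)^0·-1^6·-1^11 = -1.
(a,b)_3: α=14, u≡2; β=8, v≡2 (mod 3); (2|3)=-1, (2|3)=-1; sign (−1)^0·-1^8·-1^14 = +1.
(a,b)_13: α=2, u≡2; β=1, v≡1 (mod 13); (2|13)=-1, (1|13)=+1; sign (−1)^0·-1^1·+1^2 = -1.
(a,b)_23: α=-2, u≡5; β=-2, v≡19 (mod 23); (5|23)=-1, (19|23)=-1; sign (−1)^0·-1^-2·-1^-2 = +1.
(a,b)_2: α=-17, β=-7; u≡5, v≡3 (mod 8); ε(u)ε(v)=0·1, αω(v)=-17·1, βω(u)=-7·1; sum ≡ 0  ⇒  +1.
(a,b)_19: α=2, u≡8; β=2, v≡1 (mod 19); (8|19)=-1, (1|19)=+1; sign (−1)^0·-1^2·+1^2 = +1.
(a,b)_∞: sgn(2618)=+, sgn(182)=+, so +1.
(a,b)_5: α=2, u≡3; β=2, v≡2 (mod 5); (3|5)=-1, (2|5)=-1; sign (−1)^0·-1^2·-1^2 = +1.
(a,b)_31: α=-2, u≡16; β=-2, v≡6 (mod 31); (16|31)=+1, (6|31)=-1; sign (−1)^0·+1^-2·-1^-2 = +1.
(a,b)_29: α=2, u≡27; β=0, v≡10 (mod 29); (27|29)=-1, (10|29)=-1; sign (−1)^0·-1^0·-1^2 = +1.
(a,b)_7: α=-1, u≡5; β=1, v≡3 (mod 7); (5|7)=-1, (3|7)=-1; sign (−1)^1·-1^1·-1^-1 = -1.
(a,b)_17: α=3, u≡8; β=2, v≡5 (mod 17); (8|17)=+1, (5|17)=-1; sign (−1)^0·+1^2·-1^3 = -1.
Ram(2618, 182) = {7, 11, 13, 17}; no ℚ_7-point on the conic.

[7, 11, 13, 17]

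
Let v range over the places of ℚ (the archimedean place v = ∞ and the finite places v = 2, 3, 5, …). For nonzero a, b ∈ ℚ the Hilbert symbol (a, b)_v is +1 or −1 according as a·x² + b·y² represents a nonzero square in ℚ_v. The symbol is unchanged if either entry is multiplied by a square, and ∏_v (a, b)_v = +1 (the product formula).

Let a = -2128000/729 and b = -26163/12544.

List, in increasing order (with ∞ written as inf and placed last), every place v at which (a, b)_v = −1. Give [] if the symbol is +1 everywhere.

[2, 5, 7, inf]

Mod squares: a ≡ -1330, b ≡ -323. Check v ∈ {∞, 2, 3, 5, 7, 17, 19}.
v=17: a=17^0·(≡4), b=17^1·(≡13) mod 17; (4|17)=+1, (13|17)=+1; (−1)^{0·1·8}·(+1)^1·(+1)^0 = +1.
v=7: a=7^1·(≡3), b=7^-2·(≡6) mod 7; (3|7)=-1, (6|7)=-1; (−1)^{1·-2·3}·(-1)^-2·(-1)^1 = -1.
v=5: a=5^3·(≡4), b=5^0·(≡3) mod 5; (4|5)=+1, (3|5)=-1; (−1)^{3·0·2}·(+1)^0·(-1)^3 = -1.
v=2: v_2(a)=7, v_2(b)=-8; units ≡ 7, 5 (mod 8); ε·ε+αω+βω = 1·0+7·1+-8·0 ≡ 1  ⇒  (a,b)_2 = -1.
v=∞: -1330 < 0 and -323 < 0  ⇒  (a,b)_∞ = -1.
v=19: a=19^1·(≡17), b=19^1·(≡12) mod 19; (17|19)=+1, (12|19)=-1; (−1)^{1·1·9}·(+1)^1·(-1)^1 = +1.
v=3: a=3^-6·(≡2), b=3^4·(≡1) mod 3; (2|3)=-1, (1|3)=+1; (−1)^{-6·4·1}·(-1)^4·(+1)^-6 = +1.
(-1330, -323 / ℚ) ramifies at {2, 5, 7, ∞}: a division algebra.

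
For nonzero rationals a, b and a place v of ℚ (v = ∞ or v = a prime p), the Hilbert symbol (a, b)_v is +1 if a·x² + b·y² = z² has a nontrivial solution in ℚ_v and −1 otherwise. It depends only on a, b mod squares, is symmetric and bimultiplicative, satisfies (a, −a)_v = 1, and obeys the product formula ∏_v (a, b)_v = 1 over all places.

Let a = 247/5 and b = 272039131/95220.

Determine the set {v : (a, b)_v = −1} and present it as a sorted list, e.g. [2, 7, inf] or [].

[2, 5, 7, 19]

Mod squares: a ≡ 1235, b ≡ 455. Check v ∈ {∞, 2, 3, 5, 7, 13, 19, 23}.
v=19: a=19^1·(≡14), b=19^2·(≡8) mod 19; (14|19)=-1, (8|19)=-1; (−1)^{1·2·9}·(-1)^2·(-1)^1 = -1.
v=3: a=3^0·(≡2), b=3^-2·(≡2) mod 3; (2|3)=-1, (2|3)=-1; (−1)^{0·-2·1}·(-1)^-2·(-1)^0 = +1.
v=13: a=13^1·(≡9), b=13^3·(≡3) mod 13; (9|13)=+1, (3|13)=+1; (−1)^{1·3·6}·(+1)^3·(+1)^1 = +1.
v=7: a=7^0·(≡6), b=7^3·(≡4) mod 7; (6|7)=-1, (4|7)=+1; (−1)^{0·3·3}·(-1)^3·(+1)^0 = -1.
v=2: v_2(a)=0, v_2(b)=-2; units ≡ 3, 7 (mod 8); ε·ε+αω+βω = 1·1+0·0+-2·1 ≡ 1  ⇒  (a,b)_2 = -1.
v=5: a=5^-1·(≡2), b=5^-1·(≡4) mod 5; (2|5)=-1, (4|5)=+1; (−1)^{-1·-1·2}·(-1)^-1·(+1)^-1 = -1.
v=23: a=23^0·(≡8), b=23^-2·(≡4) mod 23; (8|23)=+1, (4|23)=+1; (−1)^{0·-2·11}·(+1)^-2·(+1)^0 = +1.
v=∞: 1235 > 0 and 455 > 0  ⇒  (a,b)_∞ = +1.
Ram(1235, 455) = {2, 5, 7, 19}; no ℚ_2-point on the conic.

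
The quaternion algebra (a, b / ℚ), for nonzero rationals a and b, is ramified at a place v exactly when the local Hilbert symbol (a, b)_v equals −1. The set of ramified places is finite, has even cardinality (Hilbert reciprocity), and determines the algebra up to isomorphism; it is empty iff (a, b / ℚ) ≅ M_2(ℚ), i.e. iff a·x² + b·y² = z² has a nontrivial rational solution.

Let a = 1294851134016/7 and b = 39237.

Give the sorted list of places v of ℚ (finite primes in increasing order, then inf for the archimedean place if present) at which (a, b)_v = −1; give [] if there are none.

Mod squares: a ≡ 15736038087, b ≡ 39237. Check v ∈ {∞, 2, 3, 7, 11, 23, 29, 41, 47, 53}.
v=29: a=29^1·(≡20), b=29^1·(≡19) mod 29; (20|29)=+1, (19|29)=-1; (−1)^{1·1·14}·(+1)^1·(-1)^1 = -1.
v=∞: 15736038087 > 0 and 39237 > 0  ⇒  (a,b)_∞ = +1.
v=11: a=11^1·(≡7), b=11^1·(≡3) mod 11; (7|11)=-1, (3|11)=+1; (−1)^{1·1·5}·(-1)^1·(+1)^1 = +1.
v=41: a=41^1·(≡23), b=41^1·(≡14) mod 41; (23|41)=+1, (14|41)=-1; (−1)^{1·1·20}·(+1)^1·(-1)^1 = -1.
v=7: a=7^-1·(≡6), b=7^0·(≡2) mod 7; (6|7)=-1, (2|7)=+1; (−1)^{-1·0·3}·(-1)^0·(+1)^-1 = +1.
v=23: a=23^1·(≡22), b=23^0·(≡22) mod 23; (22|23)=-1, (22|23)=-1; (−1)^{1·0·11}·(-1)^0·(-1)^1 = -1.
v=53: a=53^1·(≡14), b=53^0·(≡17) mod 53; (14|53)=-1, (17|53)=+1; (−1)^{1·0·26}·(-1)^0·(+1)^1 = +1.
v=47: a=47^1·(≡21), b=47^0·(≡39) mod 47; (21|47)=+1, (39|47)=-1; (−1)^{1·0·23}·(+1)^0·(-1)^1 = -1.
v=2: v_2(a)=6, v_2(b)=0; units ≡ 7, 5 (mod 8); ε·ε+αω+βω = 1·0+6·1+0·0 ≡ 0  ⇒  (a,b)_2 = +1.
v=3: a=3^3·(≡1), b=3^1·(≡2) mod 3; (1|3)=+1, (2|3)=-1; (−1)^{3·1·1}·(+1)^1·(-1)^3 = +1.
(15736038087, 39237 / ℚ) ramifies at {23, 29, 41, 47}: a division algebra.

[23, 29, 41, 47]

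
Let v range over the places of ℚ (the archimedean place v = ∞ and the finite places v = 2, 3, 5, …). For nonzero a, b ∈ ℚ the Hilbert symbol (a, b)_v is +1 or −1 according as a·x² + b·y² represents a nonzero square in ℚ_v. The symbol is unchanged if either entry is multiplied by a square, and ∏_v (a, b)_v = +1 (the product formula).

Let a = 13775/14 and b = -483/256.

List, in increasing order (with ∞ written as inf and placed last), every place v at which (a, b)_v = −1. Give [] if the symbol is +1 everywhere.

[2, 29]

(a, b) ≡ (7714, -483) mod (ℚ^×)²; places V = {2, 3, 5, 7, 19, 23, 29, ∞}.
(a,b)_5: α=2, u≡4; β=0, v≡2 (mod 5); (4|5)=+1, (2|5)=-1; sign (−1)^0·+1^0·-1^2 = +1.
(a,b)_∞: sgn(7714)=+, sgn(-483)=−, so +1.
(a,b)_2: α=-1, β=-8; u≡1, v≡5 (mod 8); ε(u)ε(v)=0·0, αω(v)=-1·1, βω(u)=-8·0; sum ≡ 1  ⇒  -1.
(a,b)_29: α=1, u≡7; β=0, v≡27 (mod 29); (7|29)=+1, (27|29)=-1; sign (−1)^0·+1^0·-1^1 = -1.
(a,b)_7: α=-1, u≡3; β=1, v≡2 (mod 7); (3|7)=-1, (2|7)=+1; sign (−1)^1·-1^1·+1^-1 = +1.
(a,b)_19: α=1, u≡7; β=0, v≡16 (mod 19); (7|19)=+1, (16|19)=+1; sign (−1)^0·+1^0·+1^1 = +1.
(a,b)_3: α=0, u≡1; β=1, v≡1 (mod 3); (1|3)=+1, (1|3)=+1; sign (−1)^0·+1^1·+1^0 = +1.
(a,b)_23: α=0, u≡13; β=1, v≡16 (mod 23); (13|23)=+1, (16|23)=+1; sign (−1)^0·+1^1·+1^0 = +1.
Ram(7714, -483) = {2, 29}; no ℚ_2-point on the conic.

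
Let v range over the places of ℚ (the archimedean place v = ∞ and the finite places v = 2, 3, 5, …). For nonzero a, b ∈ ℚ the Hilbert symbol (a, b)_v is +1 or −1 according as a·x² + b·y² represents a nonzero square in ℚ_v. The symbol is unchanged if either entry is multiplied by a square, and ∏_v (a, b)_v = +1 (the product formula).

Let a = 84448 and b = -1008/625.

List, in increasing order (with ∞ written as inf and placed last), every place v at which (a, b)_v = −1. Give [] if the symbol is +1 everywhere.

(a, b) ≡ (5278, -7) mod (ℚ^×)²; places V = {2, 3, 5, 7, 13, 29, ∞}.
(a,b)_5: α=0, u≡3; β=-4, v≡2 (mod 5); (3|5)=-1, (2|5)=-1; sign (−1)^0·-1^-4·-1^0 = +1.
(a,b)_2: α=5, β=4; u≡7, v≡1 (mod 8); ε(u)ε(v)=1·0, αω(v)=5·0, βω(u)=4·0; sum ≡ 0  ⇒  +1.
(a,b)_7: α=1, u≡3; β=1, v≡5 (mod 7); (3|7)=-1, (5|7)=-1; sign (−1)^1·-1^1·-1^1 = -1.
(a,b)_3: α=0, u≡1; β=2, v≡2 (mod 3); (1|3)=+1, (2|3)=-1; sign (−1)^0·+1^2·-1^0 = +1.
(a,b)_13: α=1, u≡9; β=0, v≡6 (mod 13); (9|13)=+1, (6|13)=-1; sign (−1)^0·+1^0·-1^1 = -1.
(a,b)_29: α=1, u≡12; β=0, v≡24 (mod 29); (12|29)=-1, (24|29)=+1; sign (−1)^0·-1^0·+1^1 = +1.
(a,b)_∞: sgn(5278)=+, sgn(-7)=−, so +1.
|Ram(5278, -7)| = 2, even; anisotropic at {7, 13}.

[7, 13]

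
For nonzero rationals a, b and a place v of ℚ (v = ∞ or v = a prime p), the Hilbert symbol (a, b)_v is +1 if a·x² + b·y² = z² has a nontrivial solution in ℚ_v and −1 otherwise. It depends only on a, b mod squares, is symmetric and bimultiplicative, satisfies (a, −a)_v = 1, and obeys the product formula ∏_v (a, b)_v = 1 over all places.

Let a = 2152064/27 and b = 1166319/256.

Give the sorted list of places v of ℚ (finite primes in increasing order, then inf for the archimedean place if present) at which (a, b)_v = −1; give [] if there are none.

[2, 3, 17, 43]

Mod squares: a ≡ 100878, b ≡ 119. Check v ∈ {∞, 2, 3, 7, 11, 17, 23, 43}.
v=23: a=23^1·(≡1), b=23^0·(≡4) mod 23; (1|23)=+1, (4|23)=+1; (−1)^{1·0·11}·(+1)^0·(+1)^1 = +1.
v=2: v_2(a)=7, v_2(b)=-8; units ≡ 7, 7 (mod 8); ε·ε+αω+βω = 1·1+7·0+-8·0 ≡ 1  ⇒  (a,b)_2 = -1.
v=7: a=7^0·(≡2), b=7^1·(≡6) mod 7; (2|7)=+1, (6|7)=-1; (−1)^{0·1·3}·(+1)^1·(-1)^0 = +1.
v=43: a=43^1·(≡11), b=43^0·(≡28) mod 43; (11|43)=+1, (28|43)=-1; (−1)^{1·0·21}·(+1)^0·(-1)^1 = -1.
v=17: a=17^1·(≡1), b=17^1·(≡12) mod 17; (1|17)=+1, (12|17)=-1; (−1)^{1·1·8}·(+1)^1·(-1)^1 = -1.
v=∞: 100878 > 0 and 119 > 0  ⇒  (a,b)_∞ = +1.
v=11: a=11^0·(≡7), b=11^2·(≡1) mod 11; (7|11)=-1, (1|11)=+1; (−1)^{0·2·5}·(-1)^2·(+1)^0 = +1.
v=3: a=3^-3·(≡2), b=3^4·(≡2) mod 3; (2|3)=-1, (2|3)=-1; (−1)^{-3·4·1}·(-1)^4·(-1)^-3 = -1.
|Ram(100878, 119)| = 4, even; anisotropic at {2, 3, 17, 43}.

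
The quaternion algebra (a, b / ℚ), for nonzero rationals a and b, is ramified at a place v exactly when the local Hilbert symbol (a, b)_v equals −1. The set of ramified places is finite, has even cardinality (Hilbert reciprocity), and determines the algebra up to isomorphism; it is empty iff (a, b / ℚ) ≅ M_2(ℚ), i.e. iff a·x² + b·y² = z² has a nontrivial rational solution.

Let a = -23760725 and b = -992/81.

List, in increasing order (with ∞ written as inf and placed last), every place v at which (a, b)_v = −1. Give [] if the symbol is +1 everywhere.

(a, b) ≡ (-989, -62) mod (ℚ^×)²; places V = {2, 3, 5, 23, 31, 43, ∞}.
(a,b)_43: α=1, u≡18; β=0, v≡35 (mod 43); (18|43)=-1, (35|43)=+1; sign (−1)^0·-1^0·+1^1 = +1.
(a,b)_∞: sgn(-989)=−, sgn(-62)=−, so -1.
(a,b)_2: α=0, β=5; u≡3, v≡1 (mod 8); ε(u)ε(v)=1·0, αω(v)=0·0, βω(u)=5·1; sum ≡ 1  ⇒  -1.
(a,b)_23: α=1, u≡16; β=0, v≡17 (mod 23); (16|23)=+1, (17|23)=-1; sign (−1)^0·+1^0·-1^1 = -1.
(a,b)_3: α=0, u≡1; β=-4, v≡1 (mod 3); (1|3)=+1, (1|3)=+1; sign (−1)^0·+1^-4·+1^0 = +1.
(a,b)_31: α=2, u≡13; β=1, v≡13 (mod 31); (13|31)=-1, (13|31)=-1; sign (−1)^0·-1^1·-1^2 = -1.
(a,b)_5: α=2, u≡1; β=0, v≡3 (mod 5); (1|5)=+1, (3|5)=-1; sign (−1)^0·+1^0·-1^2 = +1.
|Ram(-989, -62)| = 4, even; anisotropic at {2, 23, 31, ∞}.

[2, 23, 31, inf]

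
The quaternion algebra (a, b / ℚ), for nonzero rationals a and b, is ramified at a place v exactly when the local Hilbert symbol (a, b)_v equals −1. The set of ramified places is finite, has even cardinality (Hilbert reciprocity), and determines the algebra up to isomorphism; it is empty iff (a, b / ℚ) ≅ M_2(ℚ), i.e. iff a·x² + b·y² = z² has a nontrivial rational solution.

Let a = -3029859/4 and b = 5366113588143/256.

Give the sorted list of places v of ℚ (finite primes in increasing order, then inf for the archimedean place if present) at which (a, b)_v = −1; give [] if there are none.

(a, b) ≡ (-336651, 23) mod (ℚ^×)²; places V = {2, 3, 7, 11, 17, 23, 41, ∞}.
(a,b)_41: α=1, u≡6; β=2, v≡8 (mod 41); (6|41)=-1, (8|41)=+1; sign (−1)^0·-1^2·+1^1 = +1.
(a,b)_23: α=1, u≡20; β=1, v≡9 (mod 23); (20|23)=-1, (9|23)=+1; sign (−1)^1·-1^1·+1^1 = +1.
(a,b)_7: α=1, u≡2; β=2, v≡1 (mod 7); (2|7)=+1, (1|7)=+1; sign (−1)^0·+1^2·+1^1 = +1.
(a,b)_∞: sgn(-336651)=−, sgn(23)=+, so +1.
(a,b)_17: α=1, u≡13; β=2, v≡12 (mod 17); (13|17)=+1, (12|17)=-1; sign (−1)^0·+1^2·-1^1 = -1.
(a,b)_2: α=-2, β=-8; u≡5, v≡7 (mod 8); ε(u)ε(v)=0·1, αω(v)=-2·0, βω(u)=-8·1; sum ≡ 0  ⇒  +1.
(a,b)_11: α=0, u≡9; β=2, v≡4 (mod 11); (9|11)=+1, (4|11)=+1; sign (−1)^0·+1^2·+1^0 = +1.
(a,b)_3: α=3, u≡1; β=4, v≡2 (mod 3); (1|3)=+1, (2|3)=-1; sign (−1)^0·+1^4·-1^3 = -1.
Ram(-336651, 23) = {3, 17}; no ℚ_3-point on the conic.

[3, 17]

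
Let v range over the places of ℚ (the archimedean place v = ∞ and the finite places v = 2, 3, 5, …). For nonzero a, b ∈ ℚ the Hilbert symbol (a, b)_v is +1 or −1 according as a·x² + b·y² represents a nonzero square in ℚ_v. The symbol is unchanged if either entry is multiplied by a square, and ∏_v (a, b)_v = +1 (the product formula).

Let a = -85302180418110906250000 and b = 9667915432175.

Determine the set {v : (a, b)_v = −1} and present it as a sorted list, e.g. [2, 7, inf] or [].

[2, 5, 7, 11, 13, 17, 19, 23]

Mod squares: a ≡ -37182145, b ≡ 143. Check v ∈ {∞, 2, 5, 7, 11, 13, 17, 19, 23}.
v=5: a=5^9·(≡1), b=5^2·(≡2) mod 5; (1|5)=+1, (2|5)=-1; (−1)^{9·2·2}·(+1)^2·(-1)^9 = -1.
v=17: a=17^3·(≡8), b=17^2·(≡5) mod 17; (8|17)=+1, (5|17)=-1; (−1)^{3·2·8}·(+1)^2·(-1)^3 = -1.
v=13: a=13^1·(≡4), b=13^1·(≡5) mod 13; (4|13)=+1, (5|13)=-1; (−1)^{1·1·6}·(+1)^1·(-1)^1 = -1.
v=23: a=23^3·(≡8), b=23^2·(≡7) mod 23; (8|23)=+1, (7|23)=-1; (−1)^{3·2·11}·(+1)^2·(-1)^3 = -1.
v=11: a=11^1·(≡2), b=11^1·(≡7) mod 11; (2|11)=-1, (7|11)=-1; (−1)^{1·1·5}·(-1)^1·(-1)^1 = -1.
v=19: a=19^1·(≡7), b=19^2·(≡3) mod 19; (7|19)=+1, (3|19)=-1; (−1)^{1·2·9}·(+1)^2·(-1)^1 = -1.
v=7: a=7^5·(≡5), b=7^2·(≡6) mod 7; (5|7)=-1, (6|7)=-1; (−1)^{5·2·3}·(-1)^2·(-1)^5 = -1.
v=2: v_2(a)=4, v_2(b)=0; units ≡ 7, 7 (mod 8); ε·ε+αω+βω = 1·1+4·0+0·0 ≡ 1  ⇒  (a,b)_2 = -1.
v=∞: -37182145 < 0 and 143 > 0  ⇒  (a,b)_∞ = +1.
(-37182145, 143 / ℚ) ramifies at {2, 5, 7, 11, 13, 17, 19, 23}: a division algebra.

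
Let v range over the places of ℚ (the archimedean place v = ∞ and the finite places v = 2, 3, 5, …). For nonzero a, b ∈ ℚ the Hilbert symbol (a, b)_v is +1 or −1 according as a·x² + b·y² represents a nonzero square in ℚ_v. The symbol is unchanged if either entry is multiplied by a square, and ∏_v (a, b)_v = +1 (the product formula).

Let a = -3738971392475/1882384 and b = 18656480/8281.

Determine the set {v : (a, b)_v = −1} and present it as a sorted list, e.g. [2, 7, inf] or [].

(a, b) ≡ (-11, 3230) mod (ℚ^×)²; places V = {2, 5, 7, 11, 13, 17, 19, ∞}.
(a,b)_11: α=1, u≡8; β=0, v≡2 (mod 11); (8|11)=-1, (2|11)=-1; sign (−1)^0·-1^0·-1^1 = -1.
(a,b)_19: α=6, u≡12; β=3, v≡18 (mod 19); (12|19)=-1, (18|19)=-1; sign (−1)^0·-1^3·-1^6 = -1.
(a,b)_2: α=-4, β=5; u≡5, v≡7 (mod 8); ε(u)ε(v)=0·1, αω(v)=-4·0, βω(u)=5·1; sum ≡ 1  ⇒  -1.
(a,b)_5: α=2, u≡4; β=1, v≡1 (mod 5); (4|5)=+1, (1|5)=+1; sign (−1)^0·+1^1·+1^2 = +1.
(a,b)_17: α=2, u≡10; β=1, v≡11 (mod 17); (10|17)=-1, (11|17)=-1; sign (−1)^0·-1^1·-1^2 = -1.
(a,b)_13: α=0, u≡11; β=-2, v≡5 (mod 13); (11|13)=-1, (5|13)=-1; sign (−1)^0·-1^-2·-1^0 = +1.
(a,b)_7: α=-6, u≡5; β=-2, v≡3 (mod 7); (5|7)=-1, (3|7)=-1; sign (−1)^0·-1^-2·-1^-6 = +1.
(a,b)_∞: sgn(-11)=−, sgn(3230)=+, so +1.
Ram(-11, 3230) = {2, 11, 17, 19}; no ℚ_2-point on the conic.

[2, 11, 17, 19]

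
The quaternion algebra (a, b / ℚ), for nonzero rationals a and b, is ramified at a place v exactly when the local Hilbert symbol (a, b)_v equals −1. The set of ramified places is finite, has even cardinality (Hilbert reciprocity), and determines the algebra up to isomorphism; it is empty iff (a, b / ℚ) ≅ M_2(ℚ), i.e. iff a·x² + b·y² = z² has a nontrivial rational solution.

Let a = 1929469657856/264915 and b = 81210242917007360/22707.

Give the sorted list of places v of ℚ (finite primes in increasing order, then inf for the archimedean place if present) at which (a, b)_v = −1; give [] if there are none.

Mod squares: a ≡ 25585, b ≡ 195. Check v ∈ {∞, 2, 3, 5, 7, 13, 17, 19, 29, 43}.
v=7: a=7^-1·(≡2), b=7^0·(≡5) mod 7; (2|7)=+1, (5|7)=-1; (−1)^{-1·0·3}·(+1)^0·(-1)^-1 = -1.
v=2: v_2(a)=8, v_2(b)=16; units ≡ 1, 3 (mod 8); ε·ε+αω+βω = 0·1+8·1+16·0 ≡ 0  ⇒  (a,b)_2 = +1.
v=19: a=19^2·(≡9), b=19^2·(≡5) mod 19; (9|19)=+1, (5|19)=+1; (−1)^{2·2·9}·(+1)^2·(+1)^2 = +1.
v=43: a=43^1·(≡16), b=43^2·(≡16) mod 43; (16|43)=+1, (16|43)=+1; (−1)^{1·2·21}·(+1)^2·(+1)^1 = +1.
v=29: a=29^-2·(≡16), b=29^-2·(≡21) mod 29; (16|29)=+1, (21|29)=-1; (−1)^{-2·-2·14}·(+1)^-2·(-1)^-2 = +1.
v=5: a=5^-1·(≡2), b=5^1·(≡1) mod 5; (2|5)=-1, (1|5)=+1; (−1)^{-1·1·2}·(-1)^1·(+1)^-1 = -1.
v=3: a=3^-2·(≡1), b=3^-3·(≡2) mod 3; (1|3)=+1, (2|3)=-1; (−1)^{-2·-3·1}·(+1)^-3·(-1)^-2 = +1.
v=13: a=13^4·(≡10), b=13^5·(≡11) mod 13; (10|13)=+1, (11|13)=-1; (−1)^{4·5·6}·(+1)^5·(-1)^4 = +1.
v=17: a=17^1·(≡9), b=17^0·(≡4) mod 17; (9|17)=+1, (4|17)=+1; (−1)^{1·0·8}·(+1)^0·(+1)^1 = +1.
v=∞: 25585 > 0 and 195 > 0  ⇒  (a,b)_∞ = +1.
|Ram(25585, 195)| = 2, even; anisotropic at {5, 7}.

[5, 7]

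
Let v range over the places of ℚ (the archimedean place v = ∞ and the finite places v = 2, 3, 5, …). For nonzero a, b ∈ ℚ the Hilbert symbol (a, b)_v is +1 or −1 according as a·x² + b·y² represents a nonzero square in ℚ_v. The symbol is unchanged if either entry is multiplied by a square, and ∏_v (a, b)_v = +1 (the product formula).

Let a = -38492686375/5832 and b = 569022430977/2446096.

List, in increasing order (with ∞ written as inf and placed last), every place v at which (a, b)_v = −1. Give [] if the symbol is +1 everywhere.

[5, 11]

Mod squares: a ≡ -110, b ≡ 33. Check v ∈ {∞, 2, 3, 5, 7, 11, 13, 17, 23, 37}.
v=37: a=37^2·(≡16), b=37^2·(≡10) mod 37; (16|37)=+1, (10|37)=+1; (−1)^{2·2·18}·(+1)^2·(+1)^2 = +1.
v=23: a=23^0·(≡11), b=23^-2·(≡15) mod 23; (11|23)=-1, (15|23)=-1; (−1)^{0·-2·11}·(-1)^-2·(-1)^0 = +1.
v=13: a=13^2·(≡6), b=13^4·(≡8) mod 13; (6|13)=-1, (8|13)=-1; (−1)^{2·4·6}·(-1)^4·(-1)^2 = +1.
v=17: a=17^0·(≡15), b=17^-2·(≡4) mod 17; (15|17)=+1, (4|17)=+1; (−1)^{0·-2·8}·(+1)^-2·(+1)^0 = +1.
v=7: a=7^0·(≡4), b=7^2·(≡6) mod 7; (4|7)=+1, (6|7)=-1; (−1)^{0·2·3}·(+1)^2·(-1)^0 = +1.
v=3: a=3^-6·(≡1), b=3^3·(≡2) mod 3; (1|3)=+1, (2|3)=-1; (−1)^{-6·3·1}·(+1)^3·(-1)^-6 = +1.
v=11: a=11^3·(≡4), b=11^1·(≡5) mod 11; (4|11)=+1, (5|11)=+1; (−1)^{3·1·5}·(+1)^1·(+1)^3 = -1.
v=∞: -110 < 0 and 33 > 0  ⇒  (a,b)_∞ = +1.
v=2: v_2(a)=-3, v_2(b)=-4; units ≡ 1, 1 (mod 8); ε·ε+αω+βω = 0·0+-3·0+-4·0 ≡ 0  ⇒  (a,b)_2 = +1.
v=5: a=5^3·(≡2), b=5^0·(≡2) mod 5; (2|5)=-1, (2|5)=-1; (−1)^{3·0·2}·(-1)^0·(-1)^3 = -1.
|Ram(-110, 33)| = 2, even; anisotropic at {5, 11}.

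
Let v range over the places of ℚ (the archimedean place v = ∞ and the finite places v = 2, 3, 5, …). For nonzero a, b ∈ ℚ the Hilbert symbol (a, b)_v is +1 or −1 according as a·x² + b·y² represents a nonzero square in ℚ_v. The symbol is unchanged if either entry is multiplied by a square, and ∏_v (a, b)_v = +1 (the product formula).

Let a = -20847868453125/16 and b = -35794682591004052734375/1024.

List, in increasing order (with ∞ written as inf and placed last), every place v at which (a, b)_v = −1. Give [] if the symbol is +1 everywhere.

(a, b) ≡ (-29, -983535) mod (ℚ^×)²; places V = {2, 3, 5, 7, 17, 19, 29, ∞}.
(a,b)_5: α=6, u≡4; β=11, v≡3 (mod 5); (4|5)=+1, (3|5)=-1; sign (−1)^0·+1^11·-1^6 = +1.
(a,b)_3: α=2, u≡1; β=7, v≡1 (mod 3); (1|3)=+1, (1|3)=+1; sign (−1)^0·+1^7·+1^2 = +1.
(a,b)_19: α=2, u≡6; β=3, v≡14 (mod 19); (6|19)=+1, (14|19)=-1; sign (−1)^0·+1^3·-1^2 = +1.
(a,b)_∞: sgn(-29)=−, sgn(-983535)=−, so -1.
(a,b)_29: α=1, u≡7; β=1, v≡27 (mod 29); (7|29)=+1, (27|29)=-1; sign (−1)^0·+1^1·-1^1 = -1.
(a,b)_2: α=-4, β=-10; u≡3, v≡1 (mod 8); ε(u)ε(v)=1·0, αω(v)=-4·0, βω(u)=-10·1; sum ≡ 0  ⇒  +1.
(a,b)_7: α=2, u≡6; β=3, v≡6 (mod 7); (6|7)=-1, (6|7)=-1; sign (−1)^0·-1^3·-1^2 = -1.
(a,b)_17: α=2, u≡6; β=3, v≡9 (mod 17); (6|17)=-1, (9|17)=+1; sign (−1)^0·-1^3·+1^2 = -1.
Ram(-29, -983535) = {7, 17, 29, ∞}; no ℚ_7-point on the conic.

[7, 17, 29, inf]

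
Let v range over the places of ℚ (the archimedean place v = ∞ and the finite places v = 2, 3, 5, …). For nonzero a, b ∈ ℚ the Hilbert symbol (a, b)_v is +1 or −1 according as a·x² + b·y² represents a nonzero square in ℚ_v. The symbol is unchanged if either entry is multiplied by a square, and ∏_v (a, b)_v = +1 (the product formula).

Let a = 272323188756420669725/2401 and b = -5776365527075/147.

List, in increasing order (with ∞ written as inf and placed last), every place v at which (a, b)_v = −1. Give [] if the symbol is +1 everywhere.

Mod squares: a ≡ 29, b ≡ -33897201. Check v ∈ {∞, 2, 3, 5, 7, 11, 13, 17, 29, 41, 43}.
v=7: a=7^-4·(≡4), b=7^-2·(≡6) mod 7; (4|7)=+1, (6|7)=-1; (−1)^{-4·-2·3}·(+1)^-2·(-1)^-4 = +1.
v=2: v_2(a)=0, v_2(b)=0; units ≡ 5, 7 (mod 8); ε·ε+αω+βω = 0·1+0·0+0·1 ≡ 0  ⇒  (a,b)_2 = +1.
v=5: a=5^2·(≡4), b=5^2·(≡1) mod 5; (4|5)=+1, (1|5)=+1; (−1)^{2·2·2}·(+1)^2·(+1)^2 = +1.
v=41: a=41^2·(≡22), b=41^1·(≡18) mod 41; (22|41)=-1, (18|41)=+1; (−1)^{2·1·20}·(-1)^1·(+1)^2 = -1.
v=11: a=11^4·(≡10), b=11^2·(≡3) mod 11; (10|11)=-1, (3|11)=+1; (−1)^{4·2·5}·(-1)^2·(+1)^4 = +1.
v=13: a=13^4·(≡3), b=13^3·(≡5) mod 13; (3|13)=+1, (5|13)=-1; (−1)^{4·3·6}·(+1)^3·(-1)^4 = +1.
v=43: a=43^2·(≡7), b=43^1·(≡33) mod 43; (7|43)=-1, (33|43)=-1; (−1)^{2·1·21}·(-1)^1·(-1)^2 = -1.
v=17: a=17^2·(≡3), b=17^1·(≡6) mod 17; (3|17)=-1, (6|17)=-1; (−1)^{2·1·8}·(-1)^1·(-1)^2 = -1.
v=3: a=3^0·(≡2), b=3^-1·(≡1) mod 3; (2|3)=-1, (1|3)=+1; (−1)^{0·-1·1}·(-1)^-1·(+1)^0 = -1.
v=29: a=29^1·(≡22), b=29^1·(≡6) mod 29; (22|29)=+1, (6|29)=+1; (−1)^{1·1·14}·(+1)^1·(+1)^1 = +1.
v=∞: 29 > 0 and -33897201 < 0  ⇒  (a,b)_∞ = +1.
Ram(29, -33897201) = {3, 17, 41, 43}; no ℚ_3-point on the conic.

[3, 17, 41, 43]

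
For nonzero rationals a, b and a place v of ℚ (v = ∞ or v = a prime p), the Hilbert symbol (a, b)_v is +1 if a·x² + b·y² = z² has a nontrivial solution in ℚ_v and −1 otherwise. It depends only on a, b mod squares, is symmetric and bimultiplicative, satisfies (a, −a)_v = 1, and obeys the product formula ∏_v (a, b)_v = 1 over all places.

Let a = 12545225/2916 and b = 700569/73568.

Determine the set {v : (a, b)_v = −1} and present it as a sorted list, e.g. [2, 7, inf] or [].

(a, b) ≡ (209, 38) mod (ℚ^×)²; places V = {2, 3, 5, 7, 11, 19, 31, ∞}.
(a,b)_3: α=-6, u≡2; β=6, v≡2 (mod 3); (2|3)=-1, (2|3)=-1; sign (−1)^0·-1^6·-1^-6 = +1.
(a,b)_5: α=2, u≡4; β=0, v≡3 (mod 5); (4|5)=+1, (3|5)=-1; sign (−1)^0·+1^0·-1^2 = +1.
(a,b)_31: α=0, u≡26; β=2, v≡28 (mod 31); (26|31)=-1, (28|31)=+1; sign (−1)^0·-1^2·+1^0 = +1.
(a,b)_7: α=4, u≡6; β=0, v≡6 (mod 7); (6|7)=-1, (6|7)=-1; sign (−1)^0·-1^0·-1^4 = +1.
(a,b)_11: α=1, u≡6; β=-2, v≡4 (mod 11); (6|11)=-1, (4|11)=+1; sign (−1)^0·-1^-2·+1^1 = +1.
(a,b)_∞: sgn(209)=+, sgn(38)=+, so +1.
(a,b)_19: α=1, u≡7; β=-1, v≡14 (mod 19); (7|19)=+1, (14|19)=-1; sign (−1)^1·+1^-1·-1^1 = +1.
(a,b)_2: α=-2, β=-5; u≡1, v≡3 (mod 8); ε(u)ε(v)=0·1, αω(v)=-2·1, βω(u)=-5·0; sum ≡ 0  ⇒  +1.
Every local symbol is +1, so the conic 209·x² + 38·y² = z² has ℚ_v-points for all v and hence a ℚ-point; (a, b / ℚ) ≅ M_2(ℚ).

[]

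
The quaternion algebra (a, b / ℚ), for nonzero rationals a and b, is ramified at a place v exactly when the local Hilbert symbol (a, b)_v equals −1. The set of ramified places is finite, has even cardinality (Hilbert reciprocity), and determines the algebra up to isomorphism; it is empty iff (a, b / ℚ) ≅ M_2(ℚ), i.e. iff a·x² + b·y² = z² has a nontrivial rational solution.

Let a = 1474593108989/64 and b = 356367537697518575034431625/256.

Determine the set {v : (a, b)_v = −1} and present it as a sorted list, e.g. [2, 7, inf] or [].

[7, 13]

Mod squares: a ≡ 50141, b ≡ 515185. Check v ∈ {∞, 2, 3, 5, 7, 11, 13, 17, 19, 29}.
v=19: a=19^1·(≡17), b=19^3·(≡12) mod 19; (17|19)=+1, (12|19)=-1; (−1)^{1·3·9}·(+1)^3·(-1)^1 = +1.
v=2: v_2(a)=-6, v_2(b)=-8; units ≡ 5, 1 (mod 8); ε·ε+αω+βω = 0·0+-6·0+-8·1 ≡ 0  ⇒  (a,b)_2 = +1.
v=17: a=17^2·(≡2), b=17^5·(≡10) mod 17; (2|17)=+1, (10|17)=-1; (−1)^{2·5·8}·(+1)^5·(-1)^2 = +1.
v=7: a=7^1·(≡1), b=7^2·(≡5) mod 7; (1|7)=+1, (5|7)=-1; (−1)^{1·2·3}·(+1)^2·(-1)^1 = -1.
v=29: a=29^3·(≡14), b=29^3·(≡17) mod 29; (14|29)=-1, (17|29)=-1; (−1)^{3·3·14}·(-1)^3·(-1)^3 = +1.
v=5: a=5^0·(≡1), b=5^3·(≡3) mod 5; (1|5)=+1, (3|5)=-1; (−1)^{0·3·2}·(+1)^3·(-1)^0 = +1.
v=13: a=13^1·(≡3), b=13^2·(≡2) mod 13; (3|13)=+1, (2|13)=-1; (−1)^{1·2·6}·(+1)^2·(-1)^1 = -1.
v=3: a=3^0·(≡2), b=3^2·(≡1) mod 3; (2|3)=-1, (1|3)=+1; (−1)^{0·2·1}·(-1)^2·(+1)^0 = +1.
v=∞: 50141 > 0 and 515185 > 0  ⇒  (a,b)_∞ = +1.
v=11: a=11^2·(≡5), b=11^5·(≡2) mod 11; (5|11)=+1, (2|11)=-1; (−1)^{2·5·5}·(+1)^5·(-1)^2 = +1.
(50141, 515185 / ℚ) ramifies at {7, 13}: a division algebra.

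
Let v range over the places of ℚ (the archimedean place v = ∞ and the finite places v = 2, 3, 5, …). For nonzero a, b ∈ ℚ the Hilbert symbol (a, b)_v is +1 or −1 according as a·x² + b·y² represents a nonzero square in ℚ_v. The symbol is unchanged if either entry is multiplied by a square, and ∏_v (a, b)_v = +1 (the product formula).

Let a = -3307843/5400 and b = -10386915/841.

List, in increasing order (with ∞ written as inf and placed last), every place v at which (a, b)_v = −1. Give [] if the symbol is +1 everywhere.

Mod squares: a ≡ -1122, b ≡ -19635. Check v ∈ {∞, 2, 3, 5, 7, 11, 17, 19, 23, 29}.
v=23: a=23^0·(≡15), b=23^2·(≡20) mod 23; (15|23)=-1, (20|23)=-1; (−1)^{0·2·11}·(-1)^2·(-1)^0 = +1.
v=5: a=5^-2·(≡2), b=5^1·(≡2) mod 5; (2|5)=-1, (2|5)=-1; (−1)^{-2·1·2}·(-1)^1·(-1)^-2 = -1.
v=∞: -1122 < 0 and -19635 < 0  ⇒  (a,b)_∞ = -1.
v=3: a=3^-3·(≡1), b=3^1·(≡1) mod 3; (1|3)=+1, (1|3)=+1; (−1)^{-3·1·1}·(+1)^1·(+1)^-3 = -1.
v=2: v_2(a)=-3, v_2(b)=0; units ≡ 7, 5 (mod 8); ε·ε+αω+βω = 1·0+-3·1+0·0 ≡ 1  ⇒  (a,b)_2 = -1.
v=19: a=19^2·(≡13), b=19^0·(≡1) mod 19; (13|19)=-1, (1|19)=+1; (−1)^{2·0·9}·(-1)^0·(+1)^2 = +1.
v=17: a=17^1·(≡8), b=17^1·(≡13) mod 17; (8|17)=+1, (13|17)=+1; (−1)^{1·1·8}·(+1)^1·(+1)^1 = +1.
v=29: a=29^0·(≡7), b=29^-2·(≡15) mod 29; (7|29)=+1, (15|29)=-1; (−1)^{0·-2·14}·(+1)^-2·(-1)^0 = +1.
v=11: a=11^1·(≡6), b=11^1·(≡6) mod 11; (6|11)=-1, (6|11)=-1; (−1)^{1·1·5}·(-1)^1·(-1)^1 = -1.
v=7: a=7^2·(≡5), b=7^1·(≡1) mod 7; (5|7)=-1, (1|7)=+1; (−1)^{2·1·3}·(-1)^1·(+1)^2 = -1.
Ram(-1122, -19635) = {2, 3, 5, 7, 11, ∞}; no ℚ_2-point on the conic.

[2, 3, 5, 7, 11, inf]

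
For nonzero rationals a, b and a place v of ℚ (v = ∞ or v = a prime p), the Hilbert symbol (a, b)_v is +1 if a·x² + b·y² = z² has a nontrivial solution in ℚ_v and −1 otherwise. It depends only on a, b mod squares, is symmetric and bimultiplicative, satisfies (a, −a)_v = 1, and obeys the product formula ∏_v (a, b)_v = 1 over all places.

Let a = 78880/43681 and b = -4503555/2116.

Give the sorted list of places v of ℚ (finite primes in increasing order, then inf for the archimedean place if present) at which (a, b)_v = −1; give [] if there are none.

(a, b) ≡ (4930, -595) mod (ℚ^×)²; places V = {2, 3, 5, 7, 11, 17, 19, 23, 29, ∞}.
(a,b)_11: α=-2, u≡6; β=0, v≡8 (mod 11); (6|11)=-1, (8|11)=-1; sign (−1)^0·-1^0·-1^-2 = +1.
(a,b)_17: α=1, u≡2; β=1, v≡8 (mod 17); (2|17)=+1, (8|17)=+1; sign (−1)^0·+1^1·+1^1 = +1.
(a,b)_19: α=-2, u≡7; β=0, v≡13 (mod 19); (7|19)=+1, (13|19)=-1; sign (−1)^0·+1^0·-1^-2 = +1.
(a,b)_7: α=0, u≡4; β=1, v≡6 (mod 7); (4|7)=+1, (6|7)=-1; sign (−1)^0·+1^1·-1^0 = +1.
(a,b)_23: α=0, u≡9; β=-2, v≡13 (mod 23); (9|23)=+1, (13|23)=+1; sign (−1)^0·+1^-2·+1^0 = +1.
(a,b)_2: α=5, β=-2; u≡1, v≡5 (mod 8); ε(u)ε(v)=0·0, αω(v)=5·1, βω(u)=-2·0; sum ≡ 1  ⇒  -1.
(a,b)_29: α=1, u≡24; β=2, v≡19 (mod 29); (24|29)=+1, (19|29)=-1; sign (−1)^0·+1^2·-1^1 = -1.
(a,b)_∞: sgn(4930)=+, sgn(-595)=−, so +1.
(a,b)_3: α=0, u≡1; β=2, v≡2 (mod 3); (1|3)=+1, (2|3)=-1; sign (−1)^0·+1^2·-1^0 = +1.
(a,b)_5: α=1, u≡1; β=1, v≡4 (mod 5); (1|5)=+1, (4|5)=+1; sign (−1)^0·+1^1·+1^1 = +1.
Ram(4930, -595) = {2, 29}; no ℚ_2-point on the conic.

[2, 29]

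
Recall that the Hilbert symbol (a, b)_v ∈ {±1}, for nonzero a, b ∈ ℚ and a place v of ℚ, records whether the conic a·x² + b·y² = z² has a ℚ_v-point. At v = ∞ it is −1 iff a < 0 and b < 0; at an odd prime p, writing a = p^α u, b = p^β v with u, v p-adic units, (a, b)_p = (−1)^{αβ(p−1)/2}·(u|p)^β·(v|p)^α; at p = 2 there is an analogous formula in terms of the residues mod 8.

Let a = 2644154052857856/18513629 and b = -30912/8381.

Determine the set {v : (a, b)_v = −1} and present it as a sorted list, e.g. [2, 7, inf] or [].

(a, b) ≡ (609, -14007) mod (ℚ^×)²; places V = {2, 3, 7, 11, 17, 23, 29, 47, ∞}.
(a,b)_3: α=5, u≡2; β=1, v≡2 (mod 3); (2|3)=-1, (2|3)=-1; sign (−1)^1·-1^1·-1^5 = -1.
(a,b)_29: α=-1, u≡19; β=-1, v≡27 (mod 29); (19|29)=-1, (27|29)=-1; sign (−1)^0·-1^-1·-1^-1 = +1.
(a,b)_2: α=12, β=6; u≡1, v≡1 (mod 8); ε(u)ε(v)=0·0, αω(v)=12·0, βω(u)=6·0; sum ≡ 0  ⇒  +1.
(a,b)_∞: sgn(609)=+, sgn(-14007)=−, so +1.
(a,b)_23: α=2, u≡22; β=1, v≡4 (mod 23); (22|23)=-1, (4|23)=+1; sign (−1)^0·-1^1·+1^2 = -1.
(a,b)_7: α=3, u≡3; β=1, v≡4 (mod 7); (3|7)=-1, (4|7)=+1; sign (−1)^1·-1^1·+1^3 = +1.
(a,b)_17: α=-2, u≡10; β=-2, v≡8 (mod 17); (10|17)=-1, (8|17)=+1; sign (−1)^0·-1^-2·+1^-2 = +1.
(a,b)_47: α=-2, u≡41; β=0, v≡26 (mod 47); (41|47)=-1, (26|47)=-1; sign (−1)^0·-1^0·-1^-2 = +1.
(a,b)_11: α=4, u≡4; β=0, v≡2 (mod 11); (4|11)=+1, (2|11)=-1; sign (−1)^0·+1^0·-1^4 = +1.
|Ram(609, -14007)| = 2, even; anisotropic at {3, 23}.

[3, 23]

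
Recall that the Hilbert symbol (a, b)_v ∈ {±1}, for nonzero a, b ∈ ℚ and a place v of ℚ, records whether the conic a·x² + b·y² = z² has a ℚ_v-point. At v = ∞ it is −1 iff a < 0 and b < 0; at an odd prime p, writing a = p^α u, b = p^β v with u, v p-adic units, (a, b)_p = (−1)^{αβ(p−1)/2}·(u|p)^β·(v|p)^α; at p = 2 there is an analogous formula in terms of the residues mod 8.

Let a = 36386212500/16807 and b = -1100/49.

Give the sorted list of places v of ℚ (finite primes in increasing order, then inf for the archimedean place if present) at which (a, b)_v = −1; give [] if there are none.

(a, b) ≡ (1155, -11) mod (ℚ^×)²; places V = {2, 3, 5, 7, 11, ∞}.
(a,b)_11: α=3, u≡8; β=1, v≡2 (mod 11); (8|11)=-1, (2|11)=-1; sign (−1)^1·-1^1·-1^3 = -1.
(a,b)_∞: sgn(1155)=+, sgn(-11)=−, so +1.
(a,b)_5: α=5, u≡4; β=2, v≡4 (mod 5); (4|5)=+1, (4|5)=+1; sign (−1)^0·+1^2·+1^5 = +1.
(a,b)_3: α=7, u≡1; β=0, v≡1 (mod 3); (1|3)=+1, (1|3)=+1; sign (−1)^0·+1^0·+1^7 = +1.
(a,b)_2: α=2, β=2; u≡3, v≡5 (mod 8); ε(u)ε(v)=1·0, αω(v)=2·1, βω(u)=2·1; sum ≡ 0  ⇒  +1.
(a,b)_7: α=-5, u≡1; β=-2, v≡6 (mod 7); (1|7)=+1, (6|7)=-1; sign (−1)^0·+1^-2·-1^-5 = -1.
(1155, -11 / ℚ) ramifies at {7, 11}: a division algebra.

[7, 11]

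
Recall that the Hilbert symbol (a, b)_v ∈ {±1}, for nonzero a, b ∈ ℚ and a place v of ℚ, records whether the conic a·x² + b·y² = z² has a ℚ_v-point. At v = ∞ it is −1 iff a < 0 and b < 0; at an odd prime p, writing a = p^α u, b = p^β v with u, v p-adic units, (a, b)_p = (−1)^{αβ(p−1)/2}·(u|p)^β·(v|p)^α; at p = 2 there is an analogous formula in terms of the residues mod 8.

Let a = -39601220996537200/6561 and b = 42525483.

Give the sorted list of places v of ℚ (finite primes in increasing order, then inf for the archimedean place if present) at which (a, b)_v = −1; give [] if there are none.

[3, 13]

Mod squares: a ≡ -7, b ≡ 3003. Check v ∈ {∞, 2, 3, 5, 7, 11, 13, 17}.
v=11: a=11^2·(≡5), b=11^1·(≡3) mod 11; (5|11)=+1, (3|11)=+1; (−1)^{2·1·5}·(+1)^1·(+1)^2 = +1.
v=2: v_2(a)=4, v_2(b)=0; units ≡ 1, 3 (mod 8); ε·ε+αω+βω = 0·1+4·1+0·0 ≡ 0  ⇒  (a,b)_2 = +1.
v=17: a=17^4·(≡3), b=17^2·(≡12) mod 17; (3|17)=-1, (12|17)=-1; (−1)^{4·2·8}·(-1)^2·(-1)^4 = +1.
v=7: a=7^3·(≡3), b=7^3·(≡4) mod 7; (3|7)=-1, (4|7)=+1; (−1)^{3·3·3}·(-1)^3·(+1)^3 = +1.
v=13: a=13^4·(≡8), b=13^1·(≡1) mod 13; (8|13)=-1, (1|13)=+1; (−1)^{4·1·6}·(-1)^1·(+1)^4 = -1.
v=5: a=5^2·(≡2), b=5^0·(≡3) mod 5; (2|5)=-1, (3|5)=-1; (−1)^{2·0·2}·(-1)^0·(-1)^2 = +1.
v=3: a=3^-8·(≡2), b=3^1·(≡2) mod 3; (2|3)=-1, (2|3)=-1; (−1)^{-8·1·1}·(-1)^1·(-1)^-8 = -1.
v=∞: -7 < 0 and 3003 > 0  ⇒  (a,b)_∞ = +1.
(-7, 3003 / ℚ) ramifies at {3, 13}: a division algebra.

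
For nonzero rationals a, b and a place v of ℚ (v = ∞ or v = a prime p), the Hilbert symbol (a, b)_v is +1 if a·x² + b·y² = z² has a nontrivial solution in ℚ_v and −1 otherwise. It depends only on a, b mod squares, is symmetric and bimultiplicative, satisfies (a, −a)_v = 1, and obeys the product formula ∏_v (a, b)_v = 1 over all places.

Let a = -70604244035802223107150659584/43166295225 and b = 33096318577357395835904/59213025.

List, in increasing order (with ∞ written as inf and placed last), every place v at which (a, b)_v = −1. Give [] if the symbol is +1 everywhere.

Mod squares: a ≡ -6932108989, b ≡ 6290999. Check v ∈ {∞, 2, 3, 5, 11, 13, 17, 19, 23, 29, 31, 37, 41}.
v=13: a=13^1·(≡11), b=13^1·(≡6) mod 13; (11|13)=-1, (6|13)=-1; (−1)^{1·1·6}·(-1)^1·(-1)^1 = +1.
v=5: a=5^-2·(≡4), b=5^-2·(≡4) mod 5; (4|5)=+1, (4|5)=+1; (−1)^{-2·-2·2}·(+1)^-2·(+1)^-2 = +1.
v=37: a=37^1·(≡24), b=37^1·(≡11) mod 37; (24|37)=-1, (11|37)=+1; (−1)^{1·1·18}·(-1)^1·(+1)^1 = -1.
v=2: v_2(a)=14, v_2(b)=10; units ≡ 3, 7 (mod 8); ε·ε+αω+βω = 1·1+14·0+10·1 ≡ 1  ⇒  (a,b)_2 = -1.
v=23: a=23^3·(≡10), b=23^2·(≡13) mod 23; (10|23)=-1, (13|23)=+1; (−1)^{3·2·11}·(-1)^2·(+1)^3 = +1.
v=11: a=11^4·(≡6), b=11^3·(≡8) mod 11; (6|11)=-1, (8|11)=-1; (−1)^{4·3·5}·(-1)^3·(-1)^4 = -1.
v=17: a=17^5·(≡14), b=17^4·(≡1) mod 17; (14|17)=-1, (1|17)=+1; (−1)^{5·4·8}·(-1)^4·(+1)^5 = +1.
v=29: a=29^1·(≡20), b=29^1·(≡11) mod 29; (20|29)=+1, (11|29)=-1; (−1)^{1·1·14}·(+1)^1·(-1)^1 = -1.
v=31: a=31^3·(≡28), b=31^2·(≡19) mod 31; (28|31)=+1, (19|31)=+1; (−1)^{3·2·15}·(+1)^2·(+1)^3 = +1.
v=19: a=19^-2·(≡4), b=19^-2·(≡17) mod 19; (4|19)=+1, (17|19)=+1; (−1)^{-2·-2·9}·(+1)^-2·(+1)^-2 = +1.
v=3: a=3^-14·(≡2), b=3^-8·(≡2) mod 3; (2|3)=-1, (2|3)=-1; (−1)^{-14·-8·1}·(-1)^-8·(-1)^-14 = +1.
v=∞: -6932108989 < 0 and 6290999 > 0  ⇒  (a,b)_∞ = +1.
v=41: a=41^1·(≡13), b=41^1·(≡26) mod 41; (13|41)=-1, (26|41)=-1; (−1)^{1·1·20}·(-1)^1·(-1)^1 = +1.
Ram(-6932108989, 6290999) = {2, 11, 29, 37}; no ℚ_2-point on the conic.

[2, 11, 29, 37]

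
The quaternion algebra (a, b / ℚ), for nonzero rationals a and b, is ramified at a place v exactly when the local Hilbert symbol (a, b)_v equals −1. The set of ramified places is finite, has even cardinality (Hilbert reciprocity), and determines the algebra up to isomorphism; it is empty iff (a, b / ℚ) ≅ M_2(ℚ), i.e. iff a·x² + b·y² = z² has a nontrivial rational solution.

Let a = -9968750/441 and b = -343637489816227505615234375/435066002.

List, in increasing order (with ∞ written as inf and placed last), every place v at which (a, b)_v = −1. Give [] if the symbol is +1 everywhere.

[29, inf]

(a, b) ≡ (-638, -46) mod (ℚ^×)²; places V = {2, 3, 5, 7, 11, 13, 17, 23, 29, 43, ∞}.
(a,b)_∞: sgn(-638)=−, sgn(-46)=−, so -1.
(a,b)_13: α=0, u≡12; β=2, v≡11 (mod 13); (12|13)=+1, (11|13)=-1; sign (−1)^0·+1^2·-1^0 = +1.
(a,b)_2: α=1, β=-1; u≡1, v≡1 (mod 8); ε(u)ε(v)=0·0, αω(v)=1·0, βω(u)=-1·0; sum ≡ 0  ⇒  +1.
(a,b)_5: α=6, u≡2; β=12, v≡1 (mod 5); (2|5)=-1, (1|5)=+1; sign (−1)^0·-1^12·+1^6 = +1.
(a,b)_11: α=1, u≡7; β=6, v≡3 (mod 11); (7|11)=-1, (3|11)=+1; sign (−1)^0·-1^6·+1^1 = +1.
(a,b)_29: α=1, u≡22; β=4, v≡12 (mod 29); (22|29)=+1, (12|29)=-1; sign (−1)^0·+1^4·-1^1 = -1.
(a,b)_3: α=-2, u≡1; β=0, v≡2 (mod 3); (1|3)=+1, (2|3)=-1; sign (−1)^0·+1^0·-1^-2 = +1.
(a,b)_7: α=-2, u≡3; β=-6, v≡5 (mod 7); (3|7)=-1, (5|7)=-1; sign (−1)^0·-1^-6·-1^-2 = +1.
(a,b)_23: α=0, u≡12; β=1, v≡14 (mod 23); (12|23)=+1, (14|23)=-1; sign (−1)^0·+1^1·-1^0 = +1.
(a,b)_17: α=0, u≡1; β=2, v≡5 (mod 17); (1|17)=+1, (5|17)=-1; sign (−1)^0·+1^2·-1^0 = +1.
(a,b)_43: α=0, u≡18; β=-2, v≡17 (mod 43); (18|43)=-1, (17|43)=+1; sign (−1)^0·-1^-2·+1^0 = +1.
(-638, -46 / ℚ) ramifies at {29, ∞}: a division algebra.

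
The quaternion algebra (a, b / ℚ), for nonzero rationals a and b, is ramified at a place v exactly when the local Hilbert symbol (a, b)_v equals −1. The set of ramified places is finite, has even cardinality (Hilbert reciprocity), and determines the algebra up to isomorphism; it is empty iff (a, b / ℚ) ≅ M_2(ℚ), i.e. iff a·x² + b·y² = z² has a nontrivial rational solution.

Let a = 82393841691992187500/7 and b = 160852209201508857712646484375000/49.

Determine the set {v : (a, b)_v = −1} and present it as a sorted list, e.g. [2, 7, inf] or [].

[2, 5, 7, 11]

(a, b) ≡ (8645, 24310) mod (ℚ^×)²; places V = {2, 3, 5, 7, 11, 13, 17, 19, ∞}.
(a,b)_2: α=2, β=3; u≡5, v≡3 (mod 8); ε(u)ε(v)=0·1, αω(v)=2·1, βω(u)=3·1; sum ≡ 1  ⇒  -1.
(a,b)_17: α=4, u≡1; β=7, v≡15 (mod 17); (1|17)=+1, (15|17)=+1; sign (−1)^0·+1^7·+1^4 = +1.
(a,b)_11: α=2, u≡2; β=3, v≡6 (mod 11); (2|11)=-1, (6|11)=-1; sign (−1)^0·-1^3·-1^2 = -1.
(a,b)_13: α=3, u≡5; β=5, v≡2 (mod 13); (5|13)=-1, (2|13)=-1; sign (−1)^0·-1^5·-1^3 = +1.
(a,b)_5: α=11, u≡1; β=15, v≡2 (mod 5); (1|5)=+1, (2|5)=-1; sign (−1)^0·+1^15·-1^11 = -1.
(a,b)_19: α=1, u≡10; β=2, v≡17 (mod 19); (10|19)=-1, (17|19)=+1; sign (−1)^0·-1^2·+1^1 = +1.
(a,b)_3: α=0, u≡2; β=2, v≡1 (mod 3); (2|3)=-1, (1|3)=+1; sign (−1)^0·-1^2·+1^0 = +1.
(a,b)_7: α=-1, u≡3; β=-2, v≡3 (mod 7); (3|7)=-1, (3|7)=-1; sign (−1)^0·-1^-2·-1^-1 = -1.
(a,b)_∞: sgn(8645)=+, sgn(24310)=+, so +1.
(8645, 24310 / ℚ) ramifies at {2, 5, 7, 11}: a division algebra.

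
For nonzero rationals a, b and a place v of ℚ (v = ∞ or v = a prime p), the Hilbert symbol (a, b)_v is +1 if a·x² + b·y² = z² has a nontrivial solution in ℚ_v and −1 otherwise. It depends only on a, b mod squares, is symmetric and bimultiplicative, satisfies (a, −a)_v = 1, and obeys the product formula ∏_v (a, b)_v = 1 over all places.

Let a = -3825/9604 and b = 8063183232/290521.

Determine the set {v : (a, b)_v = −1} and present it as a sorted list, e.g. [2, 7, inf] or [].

[2, 17]

Mod squares: a ≡ -17, b ≡ 598. Check v ∈ {∞, 2, 3, 5, 7, 11, 13, 17, 23}.
v=∞: -17 < 0 and 598 > 0  ⇒  (a,b)_∞ = +1.
v=11: a=11^0·(≡3), b=11^-2·(≡9) mod 11; (3|11)=+1, (9|11)=+1; (−1)^{0·-2·5}·(+1)^-2·(+1)^0 = +1.
v=7: a=7^-4·(≡1), b=7^-4·(≡3) mod 7; (1|7)=+1, (3|7)=-1; (−1)^{-4·-4·3}·(+1)^-4·(-1)^-4 = +1.
v=23: a=23^0·(≡3), b=23^1·(≡1) mod 23; (3|23)=+1, (1|23)=+1; (−1)^{0·1·11}·(+1)^1·(+1)^0 = +1.
v=17: a=17^1·(≡4), b=17^2·(≡3) mod 17; (4|17)=+1, (3|17)=-1; (−1)^{1·2·8}·(+1)^2·(-1)^1 = -1.
v=13: a=13^0·(≡1), b=13^1·(≡7) mod 13; (1|13)=+1, (7|13)=-1; (−1)^{0·1·6}·(+1)^1·(-1)^0 = +1.
v=3: a=3^2·(≡1), b=3^6·(≡1) mod 3; (1|3)=+1, (1|3)=+1; (−1)^{2·6·1}·(+1)^6·(+1)^2 = +1.
v=2: v_2(a)=-2, v_2(b)=7; units ≡ 7, 3 (mod 8); ε·ε+αω+βω = 1·1+-2·1+7·0 ≡ 1  ⇒  (a,b)_2 = -1.
v=5: a=5^2·(≡3), b=5^0·(≡2) mod 5; (3|5)=-1, (2|5)=-1; (−1)^{2·0·2}·(-1)^0·(-1)^2 = +1.
Ram(-17, 598) = {2, 17}; no ℚ_2-point on the conic.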